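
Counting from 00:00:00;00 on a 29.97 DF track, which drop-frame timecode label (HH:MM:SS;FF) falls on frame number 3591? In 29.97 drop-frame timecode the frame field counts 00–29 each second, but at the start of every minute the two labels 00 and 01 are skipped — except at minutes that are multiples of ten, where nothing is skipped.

00:01:59;23

Ten DF minutes hold 17982 frames, so frame 3591 lies in block 0 (frames 0–17981) with 3591 frames into that block.
The block's first minute is 1800 frames and the rest 1798 each; 3591 frames reaches minute 1, so 0 × 18 + 1 × 2 = 2 labels have been skipped so far.
Adding those back, label number 3591 + 2 = 3593 at 30 labels/s is 119 s + 23 f = 0 h 1 min 59 s frame 23, i.e. 00:01:59;23.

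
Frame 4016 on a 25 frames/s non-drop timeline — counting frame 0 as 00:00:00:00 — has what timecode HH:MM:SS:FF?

4016 ÷ 25 = 160 full seconds, remainder 16 frames.
160 s = 0 h 2 min 40 s.
Timecode: 00:02:40:16.

00:02:40:16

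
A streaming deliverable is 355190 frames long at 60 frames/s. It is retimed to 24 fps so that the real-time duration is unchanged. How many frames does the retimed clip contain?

142076 frames

Target frames = source frames × (target rate / source rate) = 355190 × (24)/(60) = 355190 × 2/5 = 142076.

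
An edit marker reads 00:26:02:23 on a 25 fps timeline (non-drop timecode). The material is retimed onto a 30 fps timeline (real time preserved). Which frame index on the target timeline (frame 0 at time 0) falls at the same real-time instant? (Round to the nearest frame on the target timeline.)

frame 46888

Source frame index: (0×3600 + 26×60 + 2) × 25 + 23 = 39073.
Real time: 39073 / (25) = 39073/25 s.
Target frame: (39073/25) × (30) = 234438/5 ≈ 46887.600 → 46888.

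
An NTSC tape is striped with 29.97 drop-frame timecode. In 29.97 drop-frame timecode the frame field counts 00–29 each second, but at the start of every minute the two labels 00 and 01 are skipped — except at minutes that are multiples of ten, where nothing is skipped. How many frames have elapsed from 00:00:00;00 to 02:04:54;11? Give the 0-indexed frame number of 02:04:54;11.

Complete 10-minute blocks: 12, each 17982 frames → 215784.
Remaining 4 whole minutes in the current block: 1800 + 3 × 1798 = 7194 frames.
Within the current minute: 54 × 30 + 11 − 2 = 1629 (labels ;00/;01 skipped at this minute). Total = 215784 + 7194 + 1629 = 224607.

224607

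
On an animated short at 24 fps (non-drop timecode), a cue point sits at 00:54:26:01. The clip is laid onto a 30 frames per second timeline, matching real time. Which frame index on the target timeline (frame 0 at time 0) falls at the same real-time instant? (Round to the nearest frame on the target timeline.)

frame 97981

Source frame index: (0×3600 + 54×60 + 26) × 24 + 1 = 78385.
Real time: 78385 / (24) = 78385/24 s.
Target frame: (78385/24) × (30) = 391925/4 ≈ 97981.250 → 97981.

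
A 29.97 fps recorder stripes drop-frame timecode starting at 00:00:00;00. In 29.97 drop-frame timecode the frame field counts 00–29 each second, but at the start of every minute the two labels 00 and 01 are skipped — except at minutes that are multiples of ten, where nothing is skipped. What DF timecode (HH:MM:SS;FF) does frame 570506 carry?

Ten DF minutes hold 17982 frames, so frame 570506 lies in block 31 (frames 557442–575423) with 13064 frames into that block.
The block's first minute is 1800 frames and the rest 1798 each; 13064 frames reaches minute 7, so 31 × 18 + 7 × 2 = 572 labels have been skipped so far.
Adding those back, label number 570506 + 572 = 571078 at 30 labels/s is 19035 s + 28 f = 5 h 17 min 15 s frame 28, i.e. 05:17:15;28.

05:17:15;28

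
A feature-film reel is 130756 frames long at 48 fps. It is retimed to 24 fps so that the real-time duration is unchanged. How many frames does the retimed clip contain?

Target frames = source frames × (target rate / source rate) = 130756 × (24)/(48) = 130756 × 1/2 = 65378.

65378 frames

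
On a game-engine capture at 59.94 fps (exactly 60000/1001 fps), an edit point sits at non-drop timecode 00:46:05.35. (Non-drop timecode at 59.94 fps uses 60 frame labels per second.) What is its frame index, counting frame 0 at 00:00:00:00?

Total seconds to the label: (0 × 3600 + 46 × 60 + 5) = 2765.
Frame index = 2765 × 60 + 35 = 165935.

165935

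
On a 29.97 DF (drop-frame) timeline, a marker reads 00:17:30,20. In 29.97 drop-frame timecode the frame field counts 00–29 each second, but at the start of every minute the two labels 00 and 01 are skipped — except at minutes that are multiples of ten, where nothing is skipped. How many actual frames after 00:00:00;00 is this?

31488

As if non-drop at 30 labels/s: (0 × 3600 + 17 × 60 + 30) × 30 + 20 = 31520.
Minute boundaries passed: 17; those not divisible by 10: 17 − 1 = 16; dropped labels = 2 × 16 = 32.
Actual frame index = 31520 − 32 = 31488.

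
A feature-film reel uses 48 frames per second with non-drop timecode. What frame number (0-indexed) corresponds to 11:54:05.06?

2056566

Total seconds to the label: (11 × 3600 + 54 × 60 + 5) = 42845.
Frame index = 42845 × 48 + 6 = 2056566.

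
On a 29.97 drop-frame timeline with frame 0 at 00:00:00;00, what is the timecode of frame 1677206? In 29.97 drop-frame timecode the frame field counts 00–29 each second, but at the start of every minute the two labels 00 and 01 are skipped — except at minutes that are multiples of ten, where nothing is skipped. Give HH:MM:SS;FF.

15:32:42;24

Ten DF minutes hold 17982 frames, so frame 1677206 lies in block 93 (frames 1672326–1690307) with 4880 frames into that block.
The block's first minute is 1800 frames and the rest 1798 each; 4880 frames reaches minute 2, so 93 × 18 + 2 × 2 = 1678 labels have been skipped so far.
Adding those back, label number 1677206 + 1678 = 1678884 at 30 labels/s is 55962 s + 24 f = 15 h 32 min 42 s frame 24, i.e. 15:32:42;24.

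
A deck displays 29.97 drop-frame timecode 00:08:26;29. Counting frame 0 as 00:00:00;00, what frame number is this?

Complete 10-minute blocks: 0, each 17982 frames → 0.
Remaining 8 whole minutes in the current block: 1800 + 7 × 1798 = 14386 frames.
Within the current minute: 26 × 30 + 29 − 2 = 807 (labels ;00/;01 skipped at this minute). Total = 0 + 14386 + 807 = 15193.

15193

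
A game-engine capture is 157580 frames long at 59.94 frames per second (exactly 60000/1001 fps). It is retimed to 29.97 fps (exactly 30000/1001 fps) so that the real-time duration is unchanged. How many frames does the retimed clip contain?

Target frames = source frames × (target rate / source rate) = 157580 × (30000/1001)/(60000/1001) = 157580 × 1/2 = 78790.

78790 frames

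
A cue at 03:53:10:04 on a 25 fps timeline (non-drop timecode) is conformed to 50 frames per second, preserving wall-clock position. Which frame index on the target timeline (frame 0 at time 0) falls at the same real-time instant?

frame 699508

Source frame index: (3×3600 + 53×60 + 10) × 25 + 4 = 349754.
Real time: 349754 / (25) = 349754/25 s.
Target frame: (349754/25) × (50) = 699508.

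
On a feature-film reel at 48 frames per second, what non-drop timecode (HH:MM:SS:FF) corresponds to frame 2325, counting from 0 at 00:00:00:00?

2325 ÷ 48 = 48 full seconds, remainder 21 frames.
48 s = 0 h 0 min 48 s.
Timecode: 00:00:48:21.

00:00:48:21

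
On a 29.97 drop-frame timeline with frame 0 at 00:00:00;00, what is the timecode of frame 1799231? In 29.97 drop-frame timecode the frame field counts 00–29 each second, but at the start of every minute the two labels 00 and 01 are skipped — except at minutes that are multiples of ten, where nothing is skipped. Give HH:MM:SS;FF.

Each 10-minute DF block holds 10 × 60 × 30 − 9 × 2 = 17982 frames. 1799231 ÷ 17982 → 100 full blocks, remainder 1031.
Within the partial block the first minute is 1800 frames and each further minute 1798, so 0 further minute boundaries passed. Total skipped labels = 18 × 100 + 2 × 0 = 1800.
Non-drop label index = 1799231 + 1800 = 1801031; at 30 labels/s that is 16:40:34:11, i.e. DF 16:40:34;11.

16:40:34;11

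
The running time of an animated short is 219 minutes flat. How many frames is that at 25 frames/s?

328500 frames

219 min = 13140 s.
Frames = 13140 × 25 = 328500.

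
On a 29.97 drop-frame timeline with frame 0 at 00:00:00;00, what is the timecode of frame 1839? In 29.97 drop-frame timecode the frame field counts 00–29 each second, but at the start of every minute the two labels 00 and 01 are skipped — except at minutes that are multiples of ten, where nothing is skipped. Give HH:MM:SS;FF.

00:01:01;11

Ten DF minutes hold 17982 frames, so frame 1839 lies in block 0 (frames 0–17981) with 1839 frames into that block.
The block's first minute is 1800 frames and the rest 1798 each; 1839 frames reaches minute 1, so 0 × 18 + 1 × 2 = 2 labels have been skipped so far.
Adding those back, label number 1839 + 2 = 1841 at 30 labels/s is 61 s + 11 f = 0 h 1 min 1 s frame 11, i.e. 00:01:01;11.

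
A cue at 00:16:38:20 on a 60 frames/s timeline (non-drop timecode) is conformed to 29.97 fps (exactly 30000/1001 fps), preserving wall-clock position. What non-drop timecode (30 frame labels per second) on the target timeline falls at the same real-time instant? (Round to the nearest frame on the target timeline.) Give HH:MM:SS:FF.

Source frame index: (0×3600 + 16×60 + 38) × 60 + 20 = 59900.
Real time: 59900 / (60) = 2995/3 s.
Target frame: (2995/3) × (30000/1001) = 29950000/1001 ≈ 29920.080 → 29920.
At 30 labels/s: frame 29920 → 00:16:37:10.

00:16:37:10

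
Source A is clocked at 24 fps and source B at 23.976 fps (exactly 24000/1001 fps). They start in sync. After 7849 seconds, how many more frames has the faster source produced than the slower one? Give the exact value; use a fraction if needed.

A emits 24 × 7849 = 188376 frames; B emits 24000/1001 × 7849 = 188376000/1001.
Difference = 188376/1001 frames (≈ 188.1878); B is behind A.

188376/1001 frames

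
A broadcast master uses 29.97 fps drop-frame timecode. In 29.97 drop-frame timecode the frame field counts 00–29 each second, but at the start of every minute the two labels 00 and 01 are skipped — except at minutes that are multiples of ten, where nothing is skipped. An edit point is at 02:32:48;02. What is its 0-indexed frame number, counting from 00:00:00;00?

274768

As if non-drop at 30 labels/s: (2 × 3600 + 32 × 60 + 48) × 30 + 2 = 275042.
Minute boundaries passed: 152; those not divisible by 10: 152 − 15 = 137; dropped labels = 2 × 137 = 274.
Actual frame index = 275042 − 274 = 274768.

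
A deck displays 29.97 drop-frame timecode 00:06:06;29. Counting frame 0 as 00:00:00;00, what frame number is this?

As if non-drop at 30 labels/s: (0 × 3600 + 6 × 60 + 6) × 30 + 29 = 11009.
Minute boundaries passed: 6; those not divisible by 10: 6 − 0 = 6; dropped labels = 2 × 6 = 12.
Actual frame index = 11009 − 12 = 10997.

10997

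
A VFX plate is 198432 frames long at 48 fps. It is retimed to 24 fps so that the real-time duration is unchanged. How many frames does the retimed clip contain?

Target frames = source frames × (target rate / source rate) = 198432 × (24)/(48) = 198432 × 1/2 = 99216.

99216 frames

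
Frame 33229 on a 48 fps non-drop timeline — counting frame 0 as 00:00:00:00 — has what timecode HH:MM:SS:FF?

00:11:32:13

33229 ÷ 48 = 692 full seconds, remainder 13 frames.
692 s = 0 h 11 min 32 s.
Timecode: 00:11:32:13.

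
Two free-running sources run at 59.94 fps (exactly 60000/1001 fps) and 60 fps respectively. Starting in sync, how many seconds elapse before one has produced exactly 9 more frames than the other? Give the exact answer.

The gap grows by |60 − 60000/1001| = 60/1001 frames per second.
Time for a 9-frame gap: 9 ÷ (60/1001) = 150.15 s.

150.15 seconds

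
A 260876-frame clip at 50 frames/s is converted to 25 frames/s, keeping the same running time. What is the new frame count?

130438 frames

Target frames = source frames × (target rate / source rate) = 260876 × (25)/(50) = 260876 × 1/2 = 130438.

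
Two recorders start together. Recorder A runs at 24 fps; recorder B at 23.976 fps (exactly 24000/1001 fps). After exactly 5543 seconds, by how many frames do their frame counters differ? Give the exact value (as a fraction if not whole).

A emits 24 × 5543 = 133032 frames; B emits 24000/1001 × 5543 = 133032000/1001.
Difference = 133032/1001 frames (≈ 132.8991); B is behind A.

133032/1001 frames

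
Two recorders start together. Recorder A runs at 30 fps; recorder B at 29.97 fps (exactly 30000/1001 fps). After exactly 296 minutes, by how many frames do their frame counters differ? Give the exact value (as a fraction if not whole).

532800/1001 frames

296 min = 17760 s.
A emits 30 × 17760 = 532800 frames; B emits 30000/1001 × 17760 = 532800000/1001.
Difference = 532800/1001 frames (≈ 532.2677); B is behind A.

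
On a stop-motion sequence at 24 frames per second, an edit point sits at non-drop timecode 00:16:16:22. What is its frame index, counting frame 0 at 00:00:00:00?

Total seconds to the label: (0 × 3600 + 16 × 60 + 16) = 976.
Frame index = 976 × 24 + 22 = 23446.

23446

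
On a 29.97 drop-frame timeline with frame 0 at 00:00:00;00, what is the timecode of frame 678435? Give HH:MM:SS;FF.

Ten DF minutes hold 17982 frames, so frame 678435 lies in block 37 (frames 665334–683315) with 13101 frames into that block.
The block's first minute is 1800 frames and the rest 1798 each; 13101 frames reaches minute 7, so 37 × 18 + 7 × 2 = 680 labels have been skipped so far.
Adding those back, label number 678435 + 680 = 679115 at 30 labels/s is 22637 s + 5 f = 6 h 17 min 17 s frame 5, i.e. 06:17:17;05.

06:17:17;05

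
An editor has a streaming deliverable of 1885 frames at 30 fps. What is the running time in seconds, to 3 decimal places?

Running time = 1885 × 1/30 = 377/6 s ≈ 62.833 s.

62.833 seconds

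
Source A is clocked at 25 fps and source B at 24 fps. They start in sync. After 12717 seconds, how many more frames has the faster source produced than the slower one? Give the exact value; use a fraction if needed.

12717 frames

A emits 25 × 12717 = 317925 frames; B emits 24 × 12717 = 305208.
Difference = 12717 frames; B is behind A.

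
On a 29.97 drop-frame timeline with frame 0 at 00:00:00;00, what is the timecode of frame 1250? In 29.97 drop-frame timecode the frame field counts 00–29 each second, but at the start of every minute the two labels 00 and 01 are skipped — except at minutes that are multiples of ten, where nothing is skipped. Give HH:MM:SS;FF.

Each 10-minute DF block holds 10 × 60 × 30 − 9 × 2 = 17982 frames. 1250 ÷ 17982 → 0 full blocks, remainder 1250.
Within the partial block the first minute is 1800 frames and each further minute 1798, so 0 further minute boundaries passed. Total skipped labels = 18 × 0 + 2 × 0 = 0.
Non-drop label index = 1250 + 0 = 1250; at 30 labels/s that is 00:00:41:20, i.e. DF 00:00:41;20.

00:00:41;20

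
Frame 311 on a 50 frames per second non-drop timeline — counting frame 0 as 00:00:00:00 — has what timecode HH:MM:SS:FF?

311 ÷ 50 = 6 full seconds, remainder 11 frames.
6 s = 0 h 0 min 6 s.
Timecode: 00:00:06:11.

00:00:06:11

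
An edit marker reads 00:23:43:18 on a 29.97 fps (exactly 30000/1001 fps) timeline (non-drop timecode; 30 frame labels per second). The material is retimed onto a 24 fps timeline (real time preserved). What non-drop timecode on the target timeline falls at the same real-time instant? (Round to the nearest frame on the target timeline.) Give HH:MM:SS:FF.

00:23:45:01

Source frame index: (0×3600 + 23×60 + 43) × 30 + 18 = 42708.
Real time: 42708 / (30000/1001) = 3562559/2500 s.
Target frame: (3562559/2500) × (24) = 21375354/625 ≈ 34200.566 → 34201.
At 24 labels/s: frame 34201 → 00:23:45:01.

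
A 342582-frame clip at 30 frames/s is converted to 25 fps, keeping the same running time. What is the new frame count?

285485 frames

Target frames = source frames × (target rate / source rate) = 342582 × (25)/(30) = 342582 × 5/6 = 285485.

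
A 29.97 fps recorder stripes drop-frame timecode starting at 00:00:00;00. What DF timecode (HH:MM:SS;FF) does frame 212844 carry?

01:58:21;28

Each 10-minute DF block holds 10 × 60 × 30 − 9 × 2 = 17982 frames. 212844 ÷ 17982 → 11 full blocks, remainder 15042.
Within the partial block the first minute is 1800 frames and each further minute 1798, so 8 further minute boundaries passed. Total skipped labels = 18 × 11 + 2 × 8 = 214.
Non-drop label index = 212844 + 214 = 213058; at 30 labels/s that is 01:58:21:28, i.e. DF 01:58:21;28.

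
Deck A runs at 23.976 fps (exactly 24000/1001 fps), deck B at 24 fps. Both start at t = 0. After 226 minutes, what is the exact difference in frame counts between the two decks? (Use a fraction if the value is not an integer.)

325440/1001 frames

226 min = 13560 s.
A emits 24000/1001 × 13560 = 325440000/1001 frames; B emits 24 × 13560 = 325440.
Difference = 325440/1001 frames (≈ 325.1149); B is ahead of A.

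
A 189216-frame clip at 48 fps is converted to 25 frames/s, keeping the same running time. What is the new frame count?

Target frames = source frames × (target rate / source rate) = 189216 × (25)/(48) = 189216 × 25/48 = 98550.

98550 frames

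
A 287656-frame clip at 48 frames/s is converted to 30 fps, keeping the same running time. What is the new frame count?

179785 frames

Target frames = source frames × (target rate / source rate) = 287656 × (30)/(48) = 287656 × 5/8 = 179785.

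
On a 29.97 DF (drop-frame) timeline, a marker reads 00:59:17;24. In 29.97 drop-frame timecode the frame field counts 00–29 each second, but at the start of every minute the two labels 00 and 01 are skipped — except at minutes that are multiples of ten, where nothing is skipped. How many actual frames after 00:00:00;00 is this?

106626

As if non-drop at 30 labels/s: (0 × 3600 + 59 × 60 + 17) × 30 + 24 = 106734.
Minute boundaries passed: 59; those not divisible by 10: 59 − 5 = 54; dropped labels = 2 × 54 = 108.
Actual frame index = 106734 − 108 = 106626.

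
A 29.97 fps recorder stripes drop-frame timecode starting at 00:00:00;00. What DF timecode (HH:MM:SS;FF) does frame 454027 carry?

Each 10-minute DF block holds 10 × 60 × 30 − 9 × 2 = 17982 frames. 454027 ÷ 17982 → 25 full blocks, remainder 4477.
Within the partial block the first minute is 1800 frames and each further minute 1798, so 2 further minute boundaries passed. Total skipped labels = 18 × 25 + 2 × 2 = 454.
Non-drop label index = 454027 + 454 = 454481; at 30 labels/s that is 04:12:29:11, i.e. DF 04:12:29;11.

04:12:29;11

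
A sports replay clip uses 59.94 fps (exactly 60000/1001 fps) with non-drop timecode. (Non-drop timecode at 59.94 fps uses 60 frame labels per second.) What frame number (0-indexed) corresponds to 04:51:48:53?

Total seconds to the label: (4 × 3600 + 51 × 60 + 48) = 17508.
Frame index = 17508 × 60 + 53 = 1050533.

1050533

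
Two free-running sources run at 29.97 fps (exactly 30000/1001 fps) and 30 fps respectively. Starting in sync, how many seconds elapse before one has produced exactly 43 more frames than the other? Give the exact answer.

The gap grows by |30 − 30000/1001| = 30/1001 frames per second.
Time for a 43-frame gap: 43 ÷ (30/1001) = 43043/30 s.

43043/30 seconds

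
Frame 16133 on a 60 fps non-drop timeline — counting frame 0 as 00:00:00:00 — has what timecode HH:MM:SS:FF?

16133 ÷ 60 = 268 full seconds, remainder 53 frames.
268 s = 0 h 4 min 28 s.
Timecode: 00:04:28:53.

00:04:28:53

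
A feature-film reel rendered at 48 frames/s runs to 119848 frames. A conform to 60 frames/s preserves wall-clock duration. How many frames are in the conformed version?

149810 frames

Target frames = source frames × (target rate / source rate) = 119848 × (60)/(48) = 119848 × 5/4 = 149810.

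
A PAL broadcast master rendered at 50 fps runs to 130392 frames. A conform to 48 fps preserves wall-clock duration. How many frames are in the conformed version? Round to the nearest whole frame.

Frames at target rate = 130392 × (48) / (50) = 3129408/25 ≈ 125176.320.
Nearest whole frame: 125176.

125176 frames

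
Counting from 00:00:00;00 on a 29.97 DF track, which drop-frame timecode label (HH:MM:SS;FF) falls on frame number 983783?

Ten DF minutes hold 17982 frames, so frame 983783 lies in block 54 (frames 971028–989009) with 12755 frames into that block.
The block's first minute is 1800 frames and the rest 1798 each; 12755 frames reaches minute 7, so 54 × 18 + 7 × 2 = 986 labels have been skipped so far.
Adding those back, label number 983783 + 986 = 984769 at 30 labels/s is 32825 s + 19 f = 9 h 7 min 5 s frame 19, i.e. 09:07:05;19.

09:07:05;19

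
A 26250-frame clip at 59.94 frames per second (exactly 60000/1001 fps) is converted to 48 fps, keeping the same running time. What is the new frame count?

21021 frames

Target frames = source frames × (target rate / source rate) = 26250 × (48)/(60000/1001) = 26250 × 1001/1250 = 21021.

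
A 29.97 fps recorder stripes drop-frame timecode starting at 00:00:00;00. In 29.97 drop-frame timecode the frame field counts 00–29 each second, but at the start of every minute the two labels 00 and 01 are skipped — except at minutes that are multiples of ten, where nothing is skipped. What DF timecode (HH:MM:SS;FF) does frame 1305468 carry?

12:05:59;04

Each 10-minute DF block holds 10 × 60 × 30 − 9 × 2 = 17982 frames. 1305468 ÷ 17982 → 72 full blocks, remainder 10764.
Within the partial block the first minute is 1800 frames and each further minute 1798, so 5 further minute boundaries passed. Total skipped labels = 18 × 72 + 2 × 5 = 1306.
Non-drop label index = 1305468 + 1306 = 1306774; at 30 labels/s that is 12:05:59:04, i.e. DF 12:05:59;04.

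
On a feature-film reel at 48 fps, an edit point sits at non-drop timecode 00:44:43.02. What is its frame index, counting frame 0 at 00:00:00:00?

Total seconds to the label: (0 × 3600 + 44 × 60 + 43) = 2683.
Frame index = 2683 × 48 + 2 = 128786.

frame 128786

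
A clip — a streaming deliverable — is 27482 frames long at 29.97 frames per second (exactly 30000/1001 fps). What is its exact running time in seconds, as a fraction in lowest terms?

13754741/15000 seconds

Running time = 27482 ÷ (30000/1001) = 27482 × 1001/30000 = 13754741/15000 s.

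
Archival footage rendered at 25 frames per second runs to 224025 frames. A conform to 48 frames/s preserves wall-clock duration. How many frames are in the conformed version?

430128 frames

Target frames = source frames × (target rate / source rate) = 224025 × (48)/(25) = 224025 × 48/25 = 430128.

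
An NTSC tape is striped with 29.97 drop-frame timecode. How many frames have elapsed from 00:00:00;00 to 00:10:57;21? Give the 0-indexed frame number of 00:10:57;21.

Complete 10-minute blocks: 1, each 17982 frames → 17982.
Remaining 0 whole minutes in the current block: 0 frames.
Within the current minute: 57 × 30 + 21 = 1731. Total = 17982 + 0 + 1731 = 19713.

19713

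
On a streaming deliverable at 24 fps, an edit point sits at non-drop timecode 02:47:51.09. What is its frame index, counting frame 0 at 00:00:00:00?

Total seconds to the label: (2 × 3600 + 47 × 60 + 51) = 10071.
Frame index = 10071 × 24 + 9 = 241713.

frame 241713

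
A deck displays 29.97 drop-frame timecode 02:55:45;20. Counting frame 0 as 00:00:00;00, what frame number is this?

316054

Complete 10-minute blocks: 17, each 17982 frames → 305694.
Remaining 5 whole minutes in the current block: 1800 + 4 × 1798 = 8992 frames.
Within the current minute: 45 × 30 + 20 − 2 = 1368 (labels ;00/;01 skipped at this minute). Total = 305694 + 8992 + 1368 = 316054.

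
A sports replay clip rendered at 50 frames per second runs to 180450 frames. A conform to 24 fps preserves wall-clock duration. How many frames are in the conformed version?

Frames at target rate = 180450 × (24) / (50) = 86616.

86616 frames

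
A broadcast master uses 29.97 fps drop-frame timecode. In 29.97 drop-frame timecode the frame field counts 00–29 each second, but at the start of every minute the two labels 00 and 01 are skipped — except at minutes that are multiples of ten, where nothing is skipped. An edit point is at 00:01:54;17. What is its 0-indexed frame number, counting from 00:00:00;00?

3435

As if non-drop at 30 labels/s: (0 × 3600 + 1 × 60 + 54) × 30 + 17 = 3437.
Minute boundaries passed: 1; those not divisible by 10: 1 − 0 = 1; dropped labels = 2 × 1 = 2.
Actual frame index = 3437 − 2 = 3435.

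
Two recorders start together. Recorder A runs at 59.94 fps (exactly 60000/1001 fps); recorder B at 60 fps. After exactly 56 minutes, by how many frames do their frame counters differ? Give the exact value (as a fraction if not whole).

28800/143 frames

56 min = 3360 s.
A emits 60000/1001 × 3360 = 28800000/143 frames; B emits 60 × 3360 = 201600.
Difference = 28800/143 frames (≈ 201.3986); B is ahead of A.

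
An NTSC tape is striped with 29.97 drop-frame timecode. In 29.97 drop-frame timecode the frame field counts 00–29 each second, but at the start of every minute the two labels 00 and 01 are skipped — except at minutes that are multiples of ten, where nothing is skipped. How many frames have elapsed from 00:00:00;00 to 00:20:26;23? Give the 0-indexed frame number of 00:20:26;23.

36767

Complete 10-minute blocks: 2, each 17982 frames → 35964.
Remaining 0 whole minutes in the current block: 0 frames.
Within the current minute: 26 × 30 + 23 = 803. Total = 35964 + 0 + 803 = 36767.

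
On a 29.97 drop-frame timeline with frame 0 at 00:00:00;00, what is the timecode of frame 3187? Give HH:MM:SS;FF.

Ten DF minutes hold 17982 frames, so frame 3187 lies in block 0 (frames 0–17981) with 3187 frames into that block.
The block's first minute is 1800 frames and the rest 1798 each; 3187 frames reaches minute 1, so 0 × 18 + 1 × 2 = 2 labels have been skipped so far.
Adding those back, label number 3187 + 2 = 3189 at 30 labels/s is 106 s + 9 f = 0 h 1 min 46 s frame 9, i.e. 00:01:46;09.

00:01:46;09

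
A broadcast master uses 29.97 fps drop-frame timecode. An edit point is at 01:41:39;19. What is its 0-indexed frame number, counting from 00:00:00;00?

As if non-drop at 30 labels/s: (1 × 3600 + 41 × 60 + 39) × 30 + 19 = 182989.
Minute boundaries passed: 101; those not divisible by 10: 101 − 10 = 91; dropped labels = 2 × 91 = 182.
Actual frame index = 182989 − 182 = 182807.

182807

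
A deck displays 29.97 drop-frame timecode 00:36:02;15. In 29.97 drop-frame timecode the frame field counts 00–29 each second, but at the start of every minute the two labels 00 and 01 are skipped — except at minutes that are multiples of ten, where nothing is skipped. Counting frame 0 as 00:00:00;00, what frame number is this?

Complete 10-minute blocks: 3, each 17982 frames → 53946.
Remaining 6 whole minutes in the current block: 1800 + 5 × 1798 = 10790 frames.
Within the current minute: 2 × 30 + 15 − 2 = 73 (labels ;00/;01 skipped at this minute). Total = 53946 + 10790 + 73 = 64809.

64809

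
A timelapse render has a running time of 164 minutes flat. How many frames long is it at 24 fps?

164 min = 9840 s.
Frames = 9840 × 24 = 236160.

236160 frames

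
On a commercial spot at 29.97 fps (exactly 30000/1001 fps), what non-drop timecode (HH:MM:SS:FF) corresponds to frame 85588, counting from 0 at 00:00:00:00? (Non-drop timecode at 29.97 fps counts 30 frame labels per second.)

00:47:32:28

85588 ÷ 30 = 2852 full seconds, remainder 28 frames.
2852 s = 0 h 47 min 32 s.
Timecode: 00:47:32:28.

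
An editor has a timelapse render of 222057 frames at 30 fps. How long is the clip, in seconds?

7401.9 seconds

Running time = 222057 / (30) = 7401.9 s.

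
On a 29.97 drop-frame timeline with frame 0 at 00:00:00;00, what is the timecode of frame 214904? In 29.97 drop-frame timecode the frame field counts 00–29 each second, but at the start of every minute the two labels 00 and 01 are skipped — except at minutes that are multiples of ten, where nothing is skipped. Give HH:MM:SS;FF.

Ten DF minutes hold 17982 frames, so frame 214904 lies in block 11 (frames 197802–215783) with 17102 frames into that block.
The block's first minute is 1800 frames and the rest 1798 each; 17102 frames reaches minute 9, so 11 × 18 + 9 × 2 = 216 labels have been skipped so far.
Adding those back, label number 214904 + 216 = 215120 at 30 labels/s is 7170 s + 20 f = 1 h 59 min 30 s frame 20, i.e. 01:59:30;20.

01:59:30;20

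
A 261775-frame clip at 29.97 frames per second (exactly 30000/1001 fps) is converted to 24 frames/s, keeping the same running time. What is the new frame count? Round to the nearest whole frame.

209629 frames

Frames at target rate = 261775 × (24) / (30000/1001) = 10481471/50 ≈ 209629.420.
Nearest whole frame: 209629.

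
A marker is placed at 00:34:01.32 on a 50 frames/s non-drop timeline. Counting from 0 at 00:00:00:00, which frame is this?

frame 102082

Total seconds to the label: (0 × 3600 + 34 × 60 + 1) = 2041.
Frame index = 2041 × 50 + 32 = 102082.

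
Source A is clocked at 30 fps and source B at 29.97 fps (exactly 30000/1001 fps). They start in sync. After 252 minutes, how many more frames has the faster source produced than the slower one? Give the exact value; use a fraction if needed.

252 min = 15120 s.
A emits 30 × 15120 = 453600 frames; B emits 30000/1001 × 15120 = 64800000/143.
Difference = 64800/143 frames (≈ 453.1469); B is behind A.

64800/143 frames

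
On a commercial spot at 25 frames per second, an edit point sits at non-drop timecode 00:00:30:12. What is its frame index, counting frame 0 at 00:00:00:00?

frame 762

Total seconds to the label: (0 × 3600 + 0 × 60 + 30) = 30.
Frame index = 30 × 25 + 12 = 762.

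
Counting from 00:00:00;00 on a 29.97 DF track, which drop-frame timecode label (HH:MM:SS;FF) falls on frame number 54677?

Each 10-minute DF block holds 10 × 60 × 30 − 9 × 2 = 17982 frames. 54677 ÷ 17982 → 3 full blocks, remainder 731.
Within the partial block the first minute is 1800 frames and each further minute 1798, so 0 further minute boundaries passed. Total skipped labels = 18 × 3 + 2 × 0 = 54.
Non-drop label index = 54677 + 54 = 54731; at 30 labels/s that is 00:30:24:11, i.e. DF 00:30:24;11.

00:30:24;11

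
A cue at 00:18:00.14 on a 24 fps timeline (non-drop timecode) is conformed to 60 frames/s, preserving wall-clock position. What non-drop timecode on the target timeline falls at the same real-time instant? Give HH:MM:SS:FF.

Source frame index: (0×3600 + 18×60 + 0) × 24 + 14 = 25934.
Real time: 25934 / (24) = 12967/12 s.
Target frame: (12967/12) × (60) = 64835.
At 60 labels/s: frame 64835 → 00:18:00:35.

00:18:00:35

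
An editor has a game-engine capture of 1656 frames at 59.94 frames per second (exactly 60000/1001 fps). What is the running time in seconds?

27.6276 seconds

Running time = 1656 / (60000/1001) = 27.6276 s.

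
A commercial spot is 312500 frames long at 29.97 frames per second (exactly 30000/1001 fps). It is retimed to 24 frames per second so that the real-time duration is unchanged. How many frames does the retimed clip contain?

250250 frames

Target frames = source frames × (target rate / source rate) = 312500 × (24)/(30000/1001) = 312500 × 1001/1250 = 250250.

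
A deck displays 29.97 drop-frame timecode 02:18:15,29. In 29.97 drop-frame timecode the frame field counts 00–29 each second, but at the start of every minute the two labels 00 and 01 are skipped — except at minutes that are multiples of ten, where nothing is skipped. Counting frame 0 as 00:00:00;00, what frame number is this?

248629

Complete 10-minute blocks: 13, each 17982 frames → 233766.
Remaining 8 whole minutes in the current block: 1800 + 7 × 1798 = 14386 frames.
Within the current minute: 15 × 30 + 29 − 2 = 477 (labels ;00/;01 skipped at this minute). Total = 233766 + 14386 + 477 = 248629.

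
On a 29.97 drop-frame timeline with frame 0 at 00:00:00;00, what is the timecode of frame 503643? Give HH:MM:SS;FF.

Ten DF minutes hold 17982 frames, so frame 503643 lies in block 28 (frames 503496–521477) with 147 frames into that block.
The block's first minute is 1800 frames and the rest 1798 each; 147 frames reaches minute 0, so 28 × 18 + 0 × 2 = 504 labels have been skipped so far.
Adding those back, label number 503643 + 504 = 504147 at 30 labels/s is 16804 s + 27 f = 4 h 40 min 4 s frame 27, i.e. 04:40:04;27.

04:40:04;27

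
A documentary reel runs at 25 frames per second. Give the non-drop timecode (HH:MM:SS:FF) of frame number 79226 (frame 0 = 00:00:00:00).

79226 ÷ 25 = 3169 full seconds, remainder 1 frame.
3169 s = 0 h 52 min 49 s.
Timecode: 00:52:49:01.

00:52:49:01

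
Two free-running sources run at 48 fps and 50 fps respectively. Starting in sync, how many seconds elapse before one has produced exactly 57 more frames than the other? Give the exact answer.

28.5 seconds

The gap grows by |50 − 48| = 2 frames per second.
Time for a 57-frame gap: 57 ÷ (2) = 28.5 s.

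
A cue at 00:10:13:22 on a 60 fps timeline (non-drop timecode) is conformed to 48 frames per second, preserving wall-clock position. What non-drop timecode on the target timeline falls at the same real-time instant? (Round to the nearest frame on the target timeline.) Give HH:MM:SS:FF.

00:10:13:18

Source frame index: (0×3600 + 10×60 + 13) × 60 + 22 = 36802.
Real time: 36802 / (60) = 18401/30 s.
Target frame: (18401/30) × (48) = 147208/5 ≈ 29441.600 → 29442.
At 48 labels/s: frame 29442 → 00:10:13:18.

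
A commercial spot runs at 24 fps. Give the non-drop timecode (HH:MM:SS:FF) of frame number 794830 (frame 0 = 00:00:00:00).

794830 ÷ 24 = 33117 full seconds, remainder 22 frames.
33117 s = 9 h 11 min 57 s.
Timecode: 09:11:57:22.

09:11:57:22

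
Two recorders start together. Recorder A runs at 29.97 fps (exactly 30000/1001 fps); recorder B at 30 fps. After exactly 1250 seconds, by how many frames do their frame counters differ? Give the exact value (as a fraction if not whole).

37500/1001 frames

A emits 30000/1001 × 1250 = 37500000/1001 frames; B emits 30 × 1250 = 37500.
Difference = 37500/1001 frames (≈ 37.4625); B is ahead of A.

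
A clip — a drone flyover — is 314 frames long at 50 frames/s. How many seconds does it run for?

Running time = 314 / (50) = 6.28 s.

6.28 seconds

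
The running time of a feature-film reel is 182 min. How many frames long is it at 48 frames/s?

524160 frames

182 min = 10920 s.
Frames = 10920 × 48 = 524160.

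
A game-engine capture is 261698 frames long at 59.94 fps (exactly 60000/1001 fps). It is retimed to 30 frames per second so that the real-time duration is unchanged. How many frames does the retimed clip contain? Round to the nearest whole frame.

Frames at target rate = 261698 × (30) / (60000/1001) = 130979849/1000 ≈ 130979.849.
Nearest whole frame: 130980.

130980 frames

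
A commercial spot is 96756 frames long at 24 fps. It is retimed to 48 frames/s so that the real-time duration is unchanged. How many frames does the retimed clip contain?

193512 frames

Target frames = source frames × (target rate / source rate) = 96756 × (48)/(24) = 96756 × 2 = 193512.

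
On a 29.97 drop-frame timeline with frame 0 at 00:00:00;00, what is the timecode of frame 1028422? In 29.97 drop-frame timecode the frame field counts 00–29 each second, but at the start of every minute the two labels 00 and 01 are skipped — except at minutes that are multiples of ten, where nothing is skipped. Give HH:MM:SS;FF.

09:31:55;00

Each 10-minute DF block holds 10 × 60 × 30 − 9 × 2 = 17982 frames. 1028422 ÷ 17982 → 57 full blocks, remainder 3448.
Within the partial block the first minute is 1800 frames and each further minute 1798, so 1 further minute boundary passed. Total skipped labels = 18 × 57 + 2 × 1 = 1028.
Non-drop label index = 1028422 + 1028 = 1029450; at 30 labels/s that is 09:31:55:00, i.e. DF 09:31:55;00.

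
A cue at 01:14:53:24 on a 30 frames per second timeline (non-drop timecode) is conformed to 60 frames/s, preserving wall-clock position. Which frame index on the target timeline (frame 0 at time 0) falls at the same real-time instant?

frame 269628

Source frame index: (1×3600 + 14×60 + 53) × 30 + 24 = 134814.
Real time: 134814 / (30) = 22469/5 s.
Target frame: (22469/5) × (60) = 269628.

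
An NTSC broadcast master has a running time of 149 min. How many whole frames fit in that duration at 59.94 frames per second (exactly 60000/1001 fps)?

535864 frames

149 min = 8940 s.
Frames = 8940 × 60000/1001 = 536400000/1001 ≈ 535864.1359.
Complete frames: 535864.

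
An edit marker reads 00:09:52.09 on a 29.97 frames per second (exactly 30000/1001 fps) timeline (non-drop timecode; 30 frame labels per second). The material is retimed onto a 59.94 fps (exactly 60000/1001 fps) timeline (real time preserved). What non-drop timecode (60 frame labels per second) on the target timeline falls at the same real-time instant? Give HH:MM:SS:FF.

00:09:52:18

Source frame index: (0×3600 + 9×60 + 52) × 30 + 9 = 17769.
Real time: 17769 / (30000/1001) = 5928923/10000 s.
Target frame: (5928923/10000) × (60000/1001) = 35538.
At 60 labels/s: frame 35538 → 00:09:52:18.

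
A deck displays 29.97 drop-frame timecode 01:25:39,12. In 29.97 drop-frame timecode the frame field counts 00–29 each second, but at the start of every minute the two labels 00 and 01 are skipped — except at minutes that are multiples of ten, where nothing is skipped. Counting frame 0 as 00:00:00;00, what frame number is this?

154028

As if non-drop at 30 labels/s: (1 × 3600 + 25 × 60 + 39) × 30 + 12 = 154182.
Minute boundaries passed: 85; those not divisible by 10: 85 − 8 = 77; dropped labels = 2 × 77 = 154.
Actual frame index = 154182 − 154 = 154028.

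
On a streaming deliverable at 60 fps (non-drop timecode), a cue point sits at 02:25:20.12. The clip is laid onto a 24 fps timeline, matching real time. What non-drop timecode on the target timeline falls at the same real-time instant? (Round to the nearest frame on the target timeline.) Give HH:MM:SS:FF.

Source frame index: (2×3600 + 25×60 + 20) × 60 + 12 = 523212.
Real time: 523212 / (60) = 43601/5 s.
Target frame: (43601/5) × (24) = 1046424/5 ≈ 209284.800 → 209285.
At 24 labels/s: frame 209285 → 02:25:20:05.

02:25:20:05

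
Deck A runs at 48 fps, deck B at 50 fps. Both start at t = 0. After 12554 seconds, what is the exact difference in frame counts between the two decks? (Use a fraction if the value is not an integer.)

A emits 48 × 12554 = 602592 frames; B emits 50 × 12554 = 627700.
Difference = 25108 frames; B is ahead of A.

25108 frames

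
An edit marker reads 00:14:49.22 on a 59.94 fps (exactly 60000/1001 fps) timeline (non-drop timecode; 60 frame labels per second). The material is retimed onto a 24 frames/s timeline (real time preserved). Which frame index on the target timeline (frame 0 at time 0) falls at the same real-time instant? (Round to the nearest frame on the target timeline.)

frame 21366

Source frame index: (0×3600 + 14×60 + 49) × 60 + 22 = 53362.
Real time: 53362 / (60000/1001) = 26707681/30000 s.
Target frame: (26707681/30000) × (24) = 26707681/1250 ≈ 21366.145 → 21366.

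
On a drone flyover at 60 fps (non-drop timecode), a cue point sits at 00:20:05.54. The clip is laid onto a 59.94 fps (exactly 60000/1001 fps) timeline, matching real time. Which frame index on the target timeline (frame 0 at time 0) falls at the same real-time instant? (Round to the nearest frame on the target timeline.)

Source frame index: (0×3600 + 20×60 + 5) × 60 + 54 = 72354.
Real time: 72354 / (60) = 12059/10 s.
Target frame: (12059/10) × (60000/1001) = 72354000/1001 ≈ 72281.718 → 72282.

frame 72282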